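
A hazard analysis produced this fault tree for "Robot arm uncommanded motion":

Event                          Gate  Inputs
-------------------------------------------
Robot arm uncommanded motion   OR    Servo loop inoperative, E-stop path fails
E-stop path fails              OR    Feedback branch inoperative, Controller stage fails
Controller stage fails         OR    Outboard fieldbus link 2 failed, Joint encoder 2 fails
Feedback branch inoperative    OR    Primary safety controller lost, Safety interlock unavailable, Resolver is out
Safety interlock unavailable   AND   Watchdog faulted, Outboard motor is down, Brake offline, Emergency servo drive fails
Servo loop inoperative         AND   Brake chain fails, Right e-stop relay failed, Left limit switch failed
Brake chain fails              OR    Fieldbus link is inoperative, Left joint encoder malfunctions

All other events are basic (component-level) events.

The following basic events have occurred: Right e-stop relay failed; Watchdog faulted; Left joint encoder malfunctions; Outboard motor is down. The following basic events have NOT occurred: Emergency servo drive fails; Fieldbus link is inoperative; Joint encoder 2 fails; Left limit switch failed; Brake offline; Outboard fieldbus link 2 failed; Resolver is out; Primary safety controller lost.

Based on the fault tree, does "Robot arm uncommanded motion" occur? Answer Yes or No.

Brake chain fails [OR]: Fieldbus link is inoperative=not, Left joint encoder malfunctions=occurs → at least one input occurs → occurs.
Servo loop inoperative [AND]: Brake chain fails=occurs, Right e-stop relay failed=occurs, Left limit switch failed=not → not all inputs occur → does not occur.
Safety interlock unavailable [AND]: Watchdog faulted=occurs, Outboard motor is down=occurs, Brake offline=not, Emergency servo drive fails=not → not all inputs occur → does not occur.
Feedback branch inoperative [OR]: Primary safety controller lost=not, Safety interlock unavailable=not, Resolver is out=not → no input occurs → does not occur.
Controller stage fails [OR]: Outboard fieldbus link 2 failed=not, Joint encoder 2 fails=not → no input occurs → does not occur.
E-stop path fails [OR]: Feedback branch inoperative=not, Controller stage fails=not → no input occurs → does not occur.
Robot arm uncommanded motion [OR]: Servo loop inoperative=not, E-stop path fails=not → no input occurs → does not occur.

No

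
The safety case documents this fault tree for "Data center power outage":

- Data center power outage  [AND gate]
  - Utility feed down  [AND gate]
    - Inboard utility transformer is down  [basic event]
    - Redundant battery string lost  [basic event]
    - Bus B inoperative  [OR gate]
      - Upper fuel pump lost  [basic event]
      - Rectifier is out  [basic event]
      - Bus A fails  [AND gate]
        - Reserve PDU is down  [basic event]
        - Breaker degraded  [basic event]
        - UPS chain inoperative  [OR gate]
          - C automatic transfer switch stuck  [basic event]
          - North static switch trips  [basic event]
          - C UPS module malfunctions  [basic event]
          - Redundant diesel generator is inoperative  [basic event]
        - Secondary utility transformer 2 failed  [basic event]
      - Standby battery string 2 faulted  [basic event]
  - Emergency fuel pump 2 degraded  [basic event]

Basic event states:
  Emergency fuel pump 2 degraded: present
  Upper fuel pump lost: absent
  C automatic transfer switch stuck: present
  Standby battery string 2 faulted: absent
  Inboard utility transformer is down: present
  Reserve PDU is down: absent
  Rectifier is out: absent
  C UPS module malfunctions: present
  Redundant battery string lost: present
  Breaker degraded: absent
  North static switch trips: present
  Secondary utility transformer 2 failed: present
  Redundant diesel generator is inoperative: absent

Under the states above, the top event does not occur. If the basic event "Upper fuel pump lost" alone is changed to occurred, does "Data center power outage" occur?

Yes

Counterfactual: set "Upper fuel pump lost" to occurred.
UPS chain inoperative [OR]: C automatic transfer switch stuck=occurs, North static switch trips=occurs, C UPS module malfunctions=occurs, Redundant diesel generator is inoperative=not → at least one input occurs → occurs.
Bus A fails [AND]: Reserve PDU is down=not, Breaker degraded=not, UPS chain inoperative=occurs, Secondary utility transformer 2 failed=occurs → not all inputs occur → does not occur.
Bus B inoperative [OR]: Upper fuel pump lost=occurs, Rectifier is out=not, Bus A fails=not, Standby battery string 2 faulted=not → at least one input occurs → occurs.
Utility feed down [AND]: Inboard utility transformer is down=occurs, Redundant battery string lost=occurs, Bus B inoperative=occurs → all inputs occur → occurs.
Data center power outage [AND]: Utility feed down=occurs, Emergency fuel pump 2 degraded=occurs → all inputs occur → occurs.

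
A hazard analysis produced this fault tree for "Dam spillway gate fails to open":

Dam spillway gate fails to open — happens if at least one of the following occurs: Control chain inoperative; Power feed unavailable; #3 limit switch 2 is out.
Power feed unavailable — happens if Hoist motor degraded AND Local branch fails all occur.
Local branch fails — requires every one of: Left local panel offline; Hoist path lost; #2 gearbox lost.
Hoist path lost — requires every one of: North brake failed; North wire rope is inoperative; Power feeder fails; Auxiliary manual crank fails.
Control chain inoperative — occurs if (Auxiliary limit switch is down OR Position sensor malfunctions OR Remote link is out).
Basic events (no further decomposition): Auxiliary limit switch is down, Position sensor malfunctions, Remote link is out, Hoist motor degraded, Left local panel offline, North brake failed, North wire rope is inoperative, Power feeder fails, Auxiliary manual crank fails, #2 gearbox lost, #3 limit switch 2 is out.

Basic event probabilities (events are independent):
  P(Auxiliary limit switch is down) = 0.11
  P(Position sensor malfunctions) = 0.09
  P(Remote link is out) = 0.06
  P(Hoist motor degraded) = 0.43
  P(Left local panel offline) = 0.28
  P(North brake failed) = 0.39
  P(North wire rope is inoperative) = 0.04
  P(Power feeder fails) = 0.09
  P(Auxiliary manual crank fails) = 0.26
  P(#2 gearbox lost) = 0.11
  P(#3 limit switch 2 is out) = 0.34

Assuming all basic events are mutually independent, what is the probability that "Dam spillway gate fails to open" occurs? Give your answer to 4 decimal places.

0.4975

P(Control chain inoperative) [OR] = 1 − (1−0.11) × (1−0.09) × (1−0.06) = 0.238694
P(Hoist path lost) [AND] = 0.39 × 0.04 × 0.09 × 0.26 = 0.000365
P(Local branch fails) [AND] = 0.28 × 0.000365 × 0.11 = 0.000011
P(Power feed unavailable) [AND] = 0.43 × 0.000011 = 0.000005
P(Dam spillway gate fails to open) [OR] = 1 − (1−0.238694) × (1−0.000005) × (1−0.34) = 0.497541
Rounded to 4 decimal places: P(Dam spillway gate fails to open) ≈ 0.4975.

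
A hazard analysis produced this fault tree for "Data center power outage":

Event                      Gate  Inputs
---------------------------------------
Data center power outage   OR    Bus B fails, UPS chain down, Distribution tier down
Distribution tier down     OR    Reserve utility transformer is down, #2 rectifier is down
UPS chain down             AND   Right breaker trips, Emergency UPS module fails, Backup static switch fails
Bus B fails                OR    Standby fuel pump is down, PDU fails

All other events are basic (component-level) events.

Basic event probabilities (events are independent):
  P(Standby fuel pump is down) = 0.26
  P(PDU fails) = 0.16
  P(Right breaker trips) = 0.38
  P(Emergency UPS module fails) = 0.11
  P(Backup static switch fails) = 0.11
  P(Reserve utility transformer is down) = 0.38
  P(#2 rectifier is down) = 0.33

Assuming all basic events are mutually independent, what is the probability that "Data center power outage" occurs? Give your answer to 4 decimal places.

P(Bus B fails) [OR] = 1 − (1−0.26) × (1−0.16) = 0.378400
P(UPS chain down) [AND] = 0.38 × 0.11 × 0.11 = 0.004598
P(Distribution tier down) [OR] = 1 − (1−0.38) × (1−0.33) = 0.584600
P(Data center power outage) [OR] = 1 − (1−0.378400) × (1−0.004598) × (1−0.584600) = 0.742975
Rounded to 4 decimal places: P(Data center power outage) ≈ 0.7430.

0.7430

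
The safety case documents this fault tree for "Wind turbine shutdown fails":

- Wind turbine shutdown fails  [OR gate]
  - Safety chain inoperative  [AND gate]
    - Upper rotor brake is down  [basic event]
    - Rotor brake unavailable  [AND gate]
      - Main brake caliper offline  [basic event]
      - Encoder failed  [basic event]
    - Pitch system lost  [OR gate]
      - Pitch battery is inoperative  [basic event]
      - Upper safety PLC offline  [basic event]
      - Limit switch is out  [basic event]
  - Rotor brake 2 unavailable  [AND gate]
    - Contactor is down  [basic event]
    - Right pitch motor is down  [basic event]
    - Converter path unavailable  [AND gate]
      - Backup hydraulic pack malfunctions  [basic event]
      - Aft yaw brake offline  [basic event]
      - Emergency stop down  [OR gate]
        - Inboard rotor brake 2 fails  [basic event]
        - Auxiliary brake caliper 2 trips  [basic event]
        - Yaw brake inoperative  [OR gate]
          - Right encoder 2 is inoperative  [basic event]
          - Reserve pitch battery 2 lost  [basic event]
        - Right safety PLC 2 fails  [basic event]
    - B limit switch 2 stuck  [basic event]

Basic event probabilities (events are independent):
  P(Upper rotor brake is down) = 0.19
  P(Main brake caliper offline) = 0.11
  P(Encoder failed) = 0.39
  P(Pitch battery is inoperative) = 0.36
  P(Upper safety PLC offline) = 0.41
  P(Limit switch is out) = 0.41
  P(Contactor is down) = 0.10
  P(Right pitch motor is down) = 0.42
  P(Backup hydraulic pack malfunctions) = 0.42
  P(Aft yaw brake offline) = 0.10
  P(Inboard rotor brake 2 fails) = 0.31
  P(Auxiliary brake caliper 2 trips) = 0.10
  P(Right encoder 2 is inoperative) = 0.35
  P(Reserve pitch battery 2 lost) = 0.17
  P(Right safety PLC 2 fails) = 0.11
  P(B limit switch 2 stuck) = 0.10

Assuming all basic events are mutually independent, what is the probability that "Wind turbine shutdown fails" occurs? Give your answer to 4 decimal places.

0.0065

P(Rotor brake unavailable) [AND] = 0.11 × 0.39 = 0.042900
P(Pitch system lost) [OR] = 1 − (1−0.36) × (1−0.41) × (1−0.41) = 0.777216
P(Safety chain inoperative) [AND] = 0.19 × 0.042900 × 0.777216 = 0.006335
P(Yaw brake inoperative) [OR] = 1 − (1−0.35) × (1−0.17) = 0.460500
P(Emergency stop down) [OR] = 1 − (1−0.31) × (1−0.10) × (1−0.460500) × (1−0.11) = 0.701824
P(Converter path unavailable) [AND] = 0.42 × 0.10 × 0.701824 = 0.029477
P(Rotor brake 2 unavailable) [AND] = 0.10 × 0.42 × 0.029477 × 0.10 = 0.000124
P(Wind turbine shutdown fails) [OR] = 1 − (1−0.006335) × (1−0.000124) = 0.006458
Rounded to 4 decimal places: P(Wind turbine shutdown fails) ≈ 0.0065.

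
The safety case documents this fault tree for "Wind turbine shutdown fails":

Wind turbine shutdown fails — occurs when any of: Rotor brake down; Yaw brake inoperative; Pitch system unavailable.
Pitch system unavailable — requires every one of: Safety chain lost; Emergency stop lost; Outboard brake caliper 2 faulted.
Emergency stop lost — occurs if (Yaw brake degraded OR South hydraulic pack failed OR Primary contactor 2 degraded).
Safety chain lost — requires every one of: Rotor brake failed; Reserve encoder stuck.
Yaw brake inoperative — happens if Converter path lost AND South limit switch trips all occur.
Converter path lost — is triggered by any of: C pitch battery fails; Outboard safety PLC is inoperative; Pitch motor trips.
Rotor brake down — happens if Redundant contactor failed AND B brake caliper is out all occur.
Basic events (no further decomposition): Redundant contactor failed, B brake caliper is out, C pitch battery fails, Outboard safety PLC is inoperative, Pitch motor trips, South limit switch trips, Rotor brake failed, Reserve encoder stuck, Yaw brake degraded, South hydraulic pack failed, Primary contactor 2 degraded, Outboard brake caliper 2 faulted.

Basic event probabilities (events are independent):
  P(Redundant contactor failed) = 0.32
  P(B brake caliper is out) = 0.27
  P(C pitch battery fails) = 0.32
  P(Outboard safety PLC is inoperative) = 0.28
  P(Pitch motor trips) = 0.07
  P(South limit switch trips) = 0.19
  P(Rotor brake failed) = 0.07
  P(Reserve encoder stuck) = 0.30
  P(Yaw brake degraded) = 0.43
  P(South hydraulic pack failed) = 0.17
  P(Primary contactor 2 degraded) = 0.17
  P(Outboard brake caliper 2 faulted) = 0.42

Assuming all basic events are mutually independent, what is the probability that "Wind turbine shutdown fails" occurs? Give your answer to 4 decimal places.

P(Rotor brake down) [AND] = 0.32 × 0.27 = 0.086400
P(Converter path lost) [OR] = 1 − (1−0.32) × (1−0.28) × (1−0.07) = 0.544672
P(Yaw brake inoperative) [AND] = 0.544672 × 0.19 = 0.103488
P(Safety chain lost) [AND] = 0.07 × 0.30 = 0.021000
P(Emergency stop lost) [OR] = 1 − (1−0.43) × (1−0.17) × (1−0.17) = 0.607327
P(Pitch system unavailable) [AND] = 0.021000 × 0.607327 × 0.42 = 0.005357
P(Wind turbine shutdown fails) [OR] = 1 − (1−0.086400) × (1−0.103488) × (1−0.005357) = 0.185334
Rounded to 4 decimal places: P(Wind turbine shutdown fails) ≈ 0.1853.

0.1853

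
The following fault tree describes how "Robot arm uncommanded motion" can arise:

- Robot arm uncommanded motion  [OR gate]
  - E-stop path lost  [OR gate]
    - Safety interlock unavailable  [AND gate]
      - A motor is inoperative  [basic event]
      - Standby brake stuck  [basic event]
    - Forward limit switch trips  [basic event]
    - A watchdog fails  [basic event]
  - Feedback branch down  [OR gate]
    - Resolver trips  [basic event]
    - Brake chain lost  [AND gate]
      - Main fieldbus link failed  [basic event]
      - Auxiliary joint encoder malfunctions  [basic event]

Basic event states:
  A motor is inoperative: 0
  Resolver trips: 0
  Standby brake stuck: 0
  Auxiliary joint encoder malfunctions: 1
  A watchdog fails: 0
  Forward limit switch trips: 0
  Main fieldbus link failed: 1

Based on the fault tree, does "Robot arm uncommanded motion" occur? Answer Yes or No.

Yes

Safety interlock unavailable [AND]: A motor is inoperative=not, Standby brake stuck=not → not all inputs occur → does not occur.
E-stop path lost [OR]: Safety interlock unavailable=not, Forward limit switch trips=not, A watchdog fails=not → no input occurs → does not occur.
Brake chain lost [AND]: Main fieldbus link failed=occurs, Auxiliary joint encoder malfunctions=occurs → all inputs occur → occurs.
Feedback branch down [OR]: Resolver trips=not, Brake chain lost=occurs → at least one input occurs → occurs.
Robot arm uncommanded motion [OR]: E-stop path lost=not, Feedback branch down=occurs → at least one input occurs → occurs.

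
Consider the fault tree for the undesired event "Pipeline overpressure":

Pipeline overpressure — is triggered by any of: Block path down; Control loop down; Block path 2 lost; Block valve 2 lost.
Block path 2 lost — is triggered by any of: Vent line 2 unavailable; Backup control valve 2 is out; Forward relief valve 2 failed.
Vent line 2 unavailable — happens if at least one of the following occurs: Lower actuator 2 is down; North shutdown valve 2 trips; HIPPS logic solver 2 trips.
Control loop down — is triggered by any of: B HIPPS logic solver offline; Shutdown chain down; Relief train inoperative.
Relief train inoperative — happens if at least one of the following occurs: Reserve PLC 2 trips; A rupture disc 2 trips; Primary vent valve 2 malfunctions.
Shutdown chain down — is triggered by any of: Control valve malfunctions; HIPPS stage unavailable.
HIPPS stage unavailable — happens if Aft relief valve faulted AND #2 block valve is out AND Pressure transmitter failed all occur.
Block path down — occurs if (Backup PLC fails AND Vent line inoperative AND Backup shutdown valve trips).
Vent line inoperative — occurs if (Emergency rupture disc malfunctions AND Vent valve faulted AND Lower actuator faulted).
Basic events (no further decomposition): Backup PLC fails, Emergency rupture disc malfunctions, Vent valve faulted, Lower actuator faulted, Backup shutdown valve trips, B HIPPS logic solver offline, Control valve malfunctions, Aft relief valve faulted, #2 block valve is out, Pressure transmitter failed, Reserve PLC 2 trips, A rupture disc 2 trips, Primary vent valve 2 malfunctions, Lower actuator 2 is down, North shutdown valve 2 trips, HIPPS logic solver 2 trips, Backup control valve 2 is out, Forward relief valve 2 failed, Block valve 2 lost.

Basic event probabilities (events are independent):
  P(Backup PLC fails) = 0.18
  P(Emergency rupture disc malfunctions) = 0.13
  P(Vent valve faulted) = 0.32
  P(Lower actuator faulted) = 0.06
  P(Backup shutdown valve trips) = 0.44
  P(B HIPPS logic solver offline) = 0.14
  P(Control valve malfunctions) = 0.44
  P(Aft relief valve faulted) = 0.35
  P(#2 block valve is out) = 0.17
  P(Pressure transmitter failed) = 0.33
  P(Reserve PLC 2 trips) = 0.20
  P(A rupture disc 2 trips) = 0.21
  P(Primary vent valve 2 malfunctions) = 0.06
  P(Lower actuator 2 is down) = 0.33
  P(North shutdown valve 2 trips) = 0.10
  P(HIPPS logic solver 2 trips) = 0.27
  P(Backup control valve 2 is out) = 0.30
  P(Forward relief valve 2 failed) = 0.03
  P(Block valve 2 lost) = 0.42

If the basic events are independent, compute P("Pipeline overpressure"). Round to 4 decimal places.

P(Vent line inoperative) [AND] = 0.13 × 0.32 × 0.06 = 0.002496
P(Block path down) [AND] = 0.18 × 0.002496 × 0.44 = 0.000198
P(HIPPS stage unavailable) [AND] = 0.35 × 0.17 × 0.33 = 0.019635
P(Shutdown chain down) [OR] = 1 − (1−0.44) × (1−0.019635) = 0.450996
P(Relief train inoperative) [OR] = 1 − (1−0.20) × (1−0.21) × (1−0.06) = 0.405920
P(Control loop down) [OR] = 1 − (1−0.14) × (1−0.450996) × (1−0.405920) = 0.719509
P(Vent line 2 unavailable) [OR] = 1 − (1−0.33) × (1−0.10) × (1−0.27) = 0.559810
P(Block path 2 lost) [OR] = 1 − (1−0.559810) × (1−0.30) × (1−0.03) = 0.701111
P(Pipeline overpressure) [OR] = 1 − (1−0.000198) × (1−0.719509) × (1−0.701111) × (1−0.42) = 0.951385
Rounded to 4 decimal places: P(Pipeline overpressure) ≈ 0.9514.

0.9514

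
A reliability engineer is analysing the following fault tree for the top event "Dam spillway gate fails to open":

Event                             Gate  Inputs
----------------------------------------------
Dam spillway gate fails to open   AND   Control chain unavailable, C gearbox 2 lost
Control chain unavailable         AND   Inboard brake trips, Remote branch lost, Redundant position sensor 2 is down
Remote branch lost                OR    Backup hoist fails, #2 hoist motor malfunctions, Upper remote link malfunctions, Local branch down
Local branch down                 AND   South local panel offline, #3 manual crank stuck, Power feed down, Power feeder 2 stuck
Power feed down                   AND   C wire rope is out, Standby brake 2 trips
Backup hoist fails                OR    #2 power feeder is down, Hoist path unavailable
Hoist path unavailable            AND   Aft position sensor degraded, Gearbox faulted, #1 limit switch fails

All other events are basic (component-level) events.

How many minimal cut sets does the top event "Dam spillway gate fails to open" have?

Hoist path unavailable [AND]: one cut set from each child combined → 1 × 1 × 1 = 1 cut set(s).
Backup hoist fails [OR]: union of children's cut sets → 2 cut set(s).
Power feed down [AND]: one cut set from each child combined → 1 × 1 = 1 cut set(s).
Local branch down [AND]: one cut set from each child combined → 1 × 1 × 1 × 1 = 1 cut set(s).
Remote branch lost [OR]: union of children's cut sets → 5 cut set(s).
Control chain unavailable [AND]: one cut set from each child combined → 1 × 5 × 1 = 5 cut set(s).
Dam spillway gate fails to open [AND]: one cut set from each child combined → 5 × 1 = 5 cut set(s).
Minimal cut sets: {#2 power feeder is down, C gearbox 2 lost, Inboard brake trips, Redundant position sensor 2 is down}; {#1 limit switch fails, Aft position sensor degraded, C gearbox 2 lost, Gearbox faulted, Inboard brake trips, Redundant position sensor 2 is down}; {#2 hoist motor malfunctions, C gearbox 2 lost, Inboard brake trips, Redundant position sensor 2 is down}; {C gearbox 2 lost, Inboard brake trips, Redundant position sensor 2 is down, Upper remote link malfunctions}; {#3 manual crank stuck, C gearbox 2 lost, C wire rope is out, Inboard brake trips, Power feeder 2 stuck, Redundant position sensor 2 is down, South local panel offline, Standby brake 2 trips}.

5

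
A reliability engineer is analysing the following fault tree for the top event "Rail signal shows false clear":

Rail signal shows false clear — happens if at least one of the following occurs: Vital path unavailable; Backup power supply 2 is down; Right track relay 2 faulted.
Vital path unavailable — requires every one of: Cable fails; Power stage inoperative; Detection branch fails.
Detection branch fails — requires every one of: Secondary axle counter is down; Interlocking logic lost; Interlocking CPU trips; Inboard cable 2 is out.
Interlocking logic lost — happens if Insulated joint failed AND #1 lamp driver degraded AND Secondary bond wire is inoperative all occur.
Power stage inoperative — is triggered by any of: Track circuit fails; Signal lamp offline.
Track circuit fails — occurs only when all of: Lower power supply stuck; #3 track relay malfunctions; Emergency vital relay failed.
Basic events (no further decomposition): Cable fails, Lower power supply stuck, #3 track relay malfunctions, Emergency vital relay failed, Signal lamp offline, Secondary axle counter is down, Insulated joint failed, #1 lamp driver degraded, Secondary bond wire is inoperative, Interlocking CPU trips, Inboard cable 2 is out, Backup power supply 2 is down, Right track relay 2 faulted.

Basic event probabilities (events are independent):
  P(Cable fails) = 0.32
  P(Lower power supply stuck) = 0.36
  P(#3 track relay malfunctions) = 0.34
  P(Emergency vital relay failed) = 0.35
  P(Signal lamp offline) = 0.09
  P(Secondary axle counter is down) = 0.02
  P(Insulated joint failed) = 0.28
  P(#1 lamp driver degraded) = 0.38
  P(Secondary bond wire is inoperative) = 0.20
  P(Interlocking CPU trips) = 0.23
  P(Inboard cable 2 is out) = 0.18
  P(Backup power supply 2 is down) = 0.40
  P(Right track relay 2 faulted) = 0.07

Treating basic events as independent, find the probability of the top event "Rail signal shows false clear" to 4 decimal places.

0.4420

P(Track circuit fails) [AND] = 0.36 × 0.34 × 0.35 = 0.042840
P(Power stage inoperative) [OR] = 1 − (1−0.042840) × (1−0.09) = 0.128984
P(Interlocking logic lost) [AND] = 0.28 × 0.38 × 0.20 = 0.021280
P(Detection branch fails) [AND] = 0.02 × 0.021280 × 0.23 × 0.18 = 0.000018
P(Vital path unavailable) [AND] = 0.32 × 0.128984 × 0.000018 = 0.000001
P(Rail signal shows false clear) [OR] = 1 − (1−0.000001) × (1−0.40) × (1−0.07) = 0.442001
Rounded to 4 decimal places: P(Rail signal shows false clear) ≈ 0.4420.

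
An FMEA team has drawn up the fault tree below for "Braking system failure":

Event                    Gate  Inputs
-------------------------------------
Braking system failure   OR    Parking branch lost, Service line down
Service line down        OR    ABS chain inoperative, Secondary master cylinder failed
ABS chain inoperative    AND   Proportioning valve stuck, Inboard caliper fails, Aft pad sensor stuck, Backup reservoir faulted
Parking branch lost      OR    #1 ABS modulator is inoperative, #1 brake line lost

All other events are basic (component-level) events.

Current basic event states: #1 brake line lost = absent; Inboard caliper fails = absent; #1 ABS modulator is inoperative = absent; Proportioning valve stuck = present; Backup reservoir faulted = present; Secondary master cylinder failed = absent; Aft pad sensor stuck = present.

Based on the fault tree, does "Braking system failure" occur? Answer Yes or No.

No

Parking branch lost [OR]: #1 ABS modulator is inoperative=not, #1 brake line lost=not → no input occurs → does not occur.
ABS chain inoperative [AND]: Proportioning valve stuck=occurs, Inboard caliper fails=not, Aft pad sensor stuck=occurs, Backup reservoir faulted=occurs → not all inputs occur → does not occur.
Service line down [OR]: ABS chain inoperative=not, Secondary master cylinder failed=not → no input occurs → does not occur.
Braking system failure [OR]: Parking branch lost=not, Service line down=not → no input occurs → does not occur.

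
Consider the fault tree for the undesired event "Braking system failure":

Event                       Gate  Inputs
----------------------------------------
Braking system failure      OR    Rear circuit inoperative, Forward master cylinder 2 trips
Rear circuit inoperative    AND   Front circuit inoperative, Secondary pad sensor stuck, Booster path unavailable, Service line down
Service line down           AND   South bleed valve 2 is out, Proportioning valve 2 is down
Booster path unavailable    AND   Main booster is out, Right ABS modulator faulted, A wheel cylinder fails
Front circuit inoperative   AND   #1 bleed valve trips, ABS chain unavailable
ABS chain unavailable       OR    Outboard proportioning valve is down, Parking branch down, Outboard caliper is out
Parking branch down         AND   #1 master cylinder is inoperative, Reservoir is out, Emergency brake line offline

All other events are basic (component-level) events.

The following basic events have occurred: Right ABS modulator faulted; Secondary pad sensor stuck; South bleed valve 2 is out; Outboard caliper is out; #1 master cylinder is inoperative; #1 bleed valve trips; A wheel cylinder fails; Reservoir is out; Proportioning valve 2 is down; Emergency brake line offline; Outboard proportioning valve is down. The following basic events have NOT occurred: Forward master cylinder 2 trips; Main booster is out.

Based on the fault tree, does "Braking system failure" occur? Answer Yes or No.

Parking branch down [AND]: #1 master cylinder is inoperative=occurs, Reservoir is out=occurs, Emergency brake line offline=occurs → all inputs occur → occurs.
ABS chain unavailable [OR]: Outboard proportioning valve is down=occurs, Parking branch down=occurs, Outboard caliper is out=occurs → at least one input occurs → occurs.
Front circuit inoperative [AND]: #1 bleed valve trips=occurs, ABS chain unavailable=occurs → all inputs occur → occurs.
Booster path unavailable [AND]: Main booster is out=not, Right ABS modulator faulted=occurs, A wheel cylinder fails=occurs → not all inputs occur → does not occur.
Service line down [AND]: South bleed valve 2 is out=occurs, Proportioning valve 2 is down=occurs → all inputs occur → occurs.
Rear circuit inoperative [AND]: Front circuit inoperative=occurs, Secondary pad sensor stuck=occurs, Booster path unavailable=not, Service line down=occurs → not all inputs occur → does not occur.
Braking system failure [OR]: Rear circuit inoperative=not, Forward master cylinder 2 trips=not → no input occurs → does not occur.

No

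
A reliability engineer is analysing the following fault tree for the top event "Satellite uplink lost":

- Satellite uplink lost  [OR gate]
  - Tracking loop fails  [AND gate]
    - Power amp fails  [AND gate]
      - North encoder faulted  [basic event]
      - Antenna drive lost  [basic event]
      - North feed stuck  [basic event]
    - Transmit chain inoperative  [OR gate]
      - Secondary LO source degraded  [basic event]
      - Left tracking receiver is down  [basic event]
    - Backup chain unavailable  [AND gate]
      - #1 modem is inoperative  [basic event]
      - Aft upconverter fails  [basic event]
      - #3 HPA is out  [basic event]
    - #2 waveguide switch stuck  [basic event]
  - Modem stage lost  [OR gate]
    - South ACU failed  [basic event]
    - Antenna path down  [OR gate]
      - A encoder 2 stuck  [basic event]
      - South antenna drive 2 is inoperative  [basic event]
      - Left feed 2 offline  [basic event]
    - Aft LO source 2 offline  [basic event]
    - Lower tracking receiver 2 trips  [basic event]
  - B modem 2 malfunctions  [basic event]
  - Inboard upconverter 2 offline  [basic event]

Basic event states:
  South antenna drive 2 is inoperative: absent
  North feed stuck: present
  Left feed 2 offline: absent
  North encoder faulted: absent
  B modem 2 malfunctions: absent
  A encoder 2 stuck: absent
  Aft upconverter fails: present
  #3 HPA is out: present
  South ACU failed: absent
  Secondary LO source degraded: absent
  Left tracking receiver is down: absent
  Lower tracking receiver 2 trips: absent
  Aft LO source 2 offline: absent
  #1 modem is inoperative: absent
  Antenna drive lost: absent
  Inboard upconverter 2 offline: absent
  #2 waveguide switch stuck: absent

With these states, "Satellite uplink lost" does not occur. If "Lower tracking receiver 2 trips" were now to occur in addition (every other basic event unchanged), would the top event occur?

Yes

Counterfactual: set "Lower tracking receiver 2 trips" to occurred.
Power amp fails [AND]: North encoder faulted=not, Antenna drive lost=not, North feed stuck=occurs → not all inputs occur → does not occur.
Transmit chain inoperative [OR]: Secondary LO source degraded=not, Left tracking receiver is down=not → no input occurs → does not occur.
Backup chain unavailable [AND]: #1 modem is inoperative=not, Aft upconverter fails=occurs, #3 HPA is out=occurs → not all inputs occur → does not occur.
Tracking loop fails [AND]: Power amp fails=not, Transmit chain inoperative=not, Backup chain unavailable=not, #2 waveguide switch stuck=not → not all inputs occur → does not occur.
Antenna path down [OR]: A encoder 2 stuck=not, South antenna drive 2 is inoperative=not, Left feed 2 offline=not → no input occurs → does not occur.
Modem stage lost [OR]: South ACU failed=not, Antenna path down=not, Aft LO source 2 offline=not, Lower tracking receiver 2 trips=occurs → at least one input occurs → occurs.
Satellite uplink lost [OR]: Tracking loop fails=not, Modem stage lost=occurs, B modem 2 malfunctions=not, Inboard upconverter 2 offline=not → at least one input occurs → occurs.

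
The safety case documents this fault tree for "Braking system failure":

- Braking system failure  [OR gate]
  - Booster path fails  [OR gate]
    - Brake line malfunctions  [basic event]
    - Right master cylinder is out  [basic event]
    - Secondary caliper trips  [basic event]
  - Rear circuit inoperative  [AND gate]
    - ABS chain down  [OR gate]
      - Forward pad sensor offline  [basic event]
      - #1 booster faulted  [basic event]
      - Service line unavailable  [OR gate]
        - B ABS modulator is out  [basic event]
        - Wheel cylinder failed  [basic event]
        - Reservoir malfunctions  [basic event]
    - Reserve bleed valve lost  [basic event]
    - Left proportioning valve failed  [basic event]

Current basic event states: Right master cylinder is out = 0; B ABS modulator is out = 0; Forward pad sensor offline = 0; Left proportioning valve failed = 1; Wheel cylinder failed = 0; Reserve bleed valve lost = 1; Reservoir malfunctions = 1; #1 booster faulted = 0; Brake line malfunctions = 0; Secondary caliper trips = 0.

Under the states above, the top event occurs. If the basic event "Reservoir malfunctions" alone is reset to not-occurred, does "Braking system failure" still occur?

Counterfactual: set "Reservoir malfunctions" to not occurred.
Booster path fails [OR]: Brake line malfunctions=not, Right master cylinder is out=not, Secondary caliper trips=not → no input occurs → does not occur.
Service line unavailable [OR]: B ABS modulator is out=not, Wheel cylinder failed=not, Reservoir malfunctions=not → no input occurs → does not occur.
ABS chain down [OR]: Forward pad sensor offline=not, #1 booster faulted=not, Service line unavailable=not → no input occurs → does not occur.
Rear circuit inoperative [AND]: ABS chain down=not, Reserve bleed valve lost=occurs, Left proportioning valve failed=occurs → not all inputs occur → does not occur.
Braking system failure [OR]: Booster path fails=not, Rear circuit inoperative=not → no input occurs → does not occur.

No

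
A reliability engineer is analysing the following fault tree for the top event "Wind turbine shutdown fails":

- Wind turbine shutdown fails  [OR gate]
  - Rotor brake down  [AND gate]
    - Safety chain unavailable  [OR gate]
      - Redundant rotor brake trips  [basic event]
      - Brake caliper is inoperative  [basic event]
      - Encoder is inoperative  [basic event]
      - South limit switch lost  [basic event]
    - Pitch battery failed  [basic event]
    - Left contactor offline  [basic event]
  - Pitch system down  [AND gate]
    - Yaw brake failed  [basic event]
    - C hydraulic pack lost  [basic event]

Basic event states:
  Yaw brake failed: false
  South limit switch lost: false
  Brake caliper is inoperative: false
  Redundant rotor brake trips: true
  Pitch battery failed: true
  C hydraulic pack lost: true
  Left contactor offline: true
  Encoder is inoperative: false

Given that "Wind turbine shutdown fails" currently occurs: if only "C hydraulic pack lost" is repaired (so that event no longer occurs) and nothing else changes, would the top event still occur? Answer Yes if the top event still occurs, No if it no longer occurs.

Yes

Counterfactual: set "C hydraulic pack lost" to not occurred.
Safety chain unavailable [OR]: Redundant rotor brake trips=occurs, Brake caliper is inoperative=not, Encoder is inoperative=not, South limit switch lost=not → at least one input occurs → occurs.
Rotor brake down [AND]: Safety chain unavailable=occurs, Pitch battery failed=occurs, Left contactor offline=occurs → all inputs occur → occurs.
Pitch system down [AND]: Yaw brake failed=not, C hydraulic pack lost=not → not all inputs occur → does not occur.
Wind turbine shutdown fails [OR]: Rotor brake down=occurs, Pitch system down=not → at least one input occurs → occurs.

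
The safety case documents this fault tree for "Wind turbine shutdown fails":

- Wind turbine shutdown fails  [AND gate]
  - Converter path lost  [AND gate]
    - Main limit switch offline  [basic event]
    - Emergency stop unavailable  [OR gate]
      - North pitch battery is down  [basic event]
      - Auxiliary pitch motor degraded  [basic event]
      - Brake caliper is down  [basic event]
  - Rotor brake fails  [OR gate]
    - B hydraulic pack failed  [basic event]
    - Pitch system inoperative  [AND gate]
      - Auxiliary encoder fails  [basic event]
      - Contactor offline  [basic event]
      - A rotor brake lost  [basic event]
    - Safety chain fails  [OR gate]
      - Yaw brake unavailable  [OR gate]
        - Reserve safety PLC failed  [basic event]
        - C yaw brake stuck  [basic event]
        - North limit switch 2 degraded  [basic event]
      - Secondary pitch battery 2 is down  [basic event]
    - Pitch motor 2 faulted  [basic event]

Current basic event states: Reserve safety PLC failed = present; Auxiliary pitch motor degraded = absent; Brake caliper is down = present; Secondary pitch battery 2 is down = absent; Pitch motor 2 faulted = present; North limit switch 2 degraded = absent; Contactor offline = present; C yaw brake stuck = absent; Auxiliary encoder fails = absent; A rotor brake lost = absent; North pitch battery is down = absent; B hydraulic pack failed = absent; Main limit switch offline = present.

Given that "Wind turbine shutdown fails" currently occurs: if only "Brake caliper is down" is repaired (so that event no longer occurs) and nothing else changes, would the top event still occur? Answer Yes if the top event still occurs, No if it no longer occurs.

No

Counterfactual: set "Brake caliper is down" to not occurred.
Emergency stop unavailable [OR]: North pitch battery is down=not, Auxiliary pitch motor degraded=not, Brake caliper is down=not → no input occurs → does not occur.
Converter path lost [AND]: Main limit switch offline=occurs, Emergency stop unavailable=not → not all inputs occur → does not occur.
Pitch system inoperative [AND]: Auxiliary encoder fails=not, Contactor offline=occurs, A rotor brake lost=not → not all inputs occur → does not occur.
Yaw brake unavailable [OR]: Reserve safety PLC failed=occurs, C yaw brake stuck=not, North limit switch 2 degraded=not → at least one input occurs → occurs.
Safety chain fails [OR]: Yaw brake unavailable=occurs, Secondary pitch battery 2 is down=not → at least one input occurs → occurs.
Rotor brake fails [OR]: B hydraulic pack failed=not, Pitch system inoperative=not, Safety chain fails=occurs, Pitch motor 2 faulted=occurs → at least one input occurs → occurs.
Wind turbine shutdown fails [AND]: Converter path lost=not, Rotor brake fails=occurs → not all inputs occur → does not occur.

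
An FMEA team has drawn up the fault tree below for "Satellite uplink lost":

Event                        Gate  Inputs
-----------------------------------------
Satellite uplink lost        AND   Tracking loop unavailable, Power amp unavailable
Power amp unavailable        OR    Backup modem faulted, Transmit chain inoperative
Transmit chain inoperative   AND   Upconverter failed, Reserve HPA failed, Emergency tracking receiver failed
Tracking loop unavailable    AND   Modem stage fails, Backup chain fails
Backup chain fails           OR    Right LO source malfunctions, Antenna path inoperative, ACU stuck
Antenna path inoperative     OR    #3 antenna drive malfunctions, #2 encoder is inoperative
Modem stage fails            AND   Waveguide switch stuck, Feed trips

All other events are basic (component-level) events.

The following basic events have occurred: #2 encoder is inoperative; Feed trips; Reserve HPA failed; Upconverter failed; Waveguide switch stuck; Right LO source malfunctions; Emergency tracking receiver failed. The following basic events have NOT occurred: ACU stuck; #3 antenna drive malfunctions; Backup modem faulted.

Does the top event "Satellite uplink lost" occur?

Yes

Modem stage fails [AND]: Waveguide switch stuck=occurs, Feed trips=occurs → all inputs occur → occurs.
Antenna path inoperative [OR]: #3 antenna drive malfunctions=not, #2 encoder is inoperative=occurs → at least one input occurs → occurs.
Backup chain fails [OR]: Right LO source malfunctions=occurs, Antenna path inoperative=occurs, ACU stuck=not → at least one input occurs → occurs.
Tracking loop unavailable [AND]: Modem stage fails=occurs, Backup chain fails=occurs → all inputs occur → occurs.
Transmit chain inoperative [AND]: Upconverter failed=occurs, Reserve HPA failed=occurs, Emergency tracking receiver failed=occurs → all inputs occur → occurs.
Power amp unavailable [OR]: Backup modem faulted=not, Transmit chain inoperative=occurs → at least one input occurs → occurs.
Satellite uplink lost [AND]: Tracking loop unavailable=occurs, Power amp unavailable=occurs → all inputs occur → occurs.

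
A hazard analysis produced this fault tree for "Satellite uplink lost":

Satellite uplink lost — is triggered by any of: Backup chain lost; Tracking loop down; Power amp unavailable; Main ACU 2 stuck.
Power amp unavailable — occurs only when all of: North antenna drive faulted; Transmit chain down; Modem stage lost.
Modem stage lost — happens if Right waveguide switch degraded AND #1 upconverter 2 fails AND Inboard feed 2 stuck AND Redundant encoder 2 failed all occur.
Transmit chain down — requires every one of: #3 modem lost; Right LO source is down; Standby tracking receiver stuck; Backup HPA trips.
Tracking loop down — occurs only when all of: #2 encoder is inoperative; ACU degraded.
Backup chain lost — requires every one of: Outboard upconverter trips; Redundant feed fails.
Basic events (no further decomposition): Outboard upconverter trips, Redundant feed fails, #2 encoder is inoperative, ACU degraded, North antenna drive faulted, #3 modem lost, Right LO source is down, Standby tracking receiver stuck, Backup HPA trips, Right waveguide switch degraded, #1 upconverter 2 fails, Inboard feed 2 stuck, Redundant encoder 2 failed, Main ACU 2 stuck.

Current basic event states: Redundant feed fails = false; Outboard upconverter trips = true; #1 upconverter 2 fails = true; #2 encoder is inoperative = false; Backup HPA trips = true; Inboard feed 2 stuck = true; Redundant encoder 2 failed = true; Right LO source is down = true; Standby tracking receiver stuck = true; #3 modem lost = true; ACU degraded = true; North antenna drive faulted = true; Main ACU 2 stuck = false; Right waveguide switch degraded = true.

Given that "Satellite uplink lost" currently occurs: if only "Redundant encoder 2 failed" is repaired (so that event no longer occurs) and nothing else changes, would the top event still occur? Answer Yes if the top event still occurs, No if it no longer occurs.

Counterfactual: set "Redundant encoder 2 failed" to not occurred.
Backup chain lost [AND]: Outboard upconverter trips=occurs, Redundant feed fails=not → not all inputs occur → does not occur.
Tracking loop down [AND]: #2 encoder is inoperative=not, ACU degraded=occurs → not all inputs occur → does not occur.
Transmit chain down [AND]: #3 modem lost=occurs, Right LO source is down=occurs, Standby tracking receiver stuck=occurs, Backup HPA trips=occurs → all inputs occur → occurs.
Modem stage lost [AND]: Right waveguide switch degraded=occurs, #1 upconverter 2 fails=occurs, Inboard feed 2 stuck=occurs, Redundant encoder 2 failed=not → not all inputs occur → does not occur.
Power amp unavailable [AND]: North antenna drive faulted=occurs, Transmit chain down=occurs, Modem stage lost=not → not all inputs occur → does not occur.
Satellite uplink lost [OR]: Backup chain lost=not, Tracking loop down=not, Power amp unavailable=not, Main ACU 2 stuck=not → no input occurs → does not occur.

No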